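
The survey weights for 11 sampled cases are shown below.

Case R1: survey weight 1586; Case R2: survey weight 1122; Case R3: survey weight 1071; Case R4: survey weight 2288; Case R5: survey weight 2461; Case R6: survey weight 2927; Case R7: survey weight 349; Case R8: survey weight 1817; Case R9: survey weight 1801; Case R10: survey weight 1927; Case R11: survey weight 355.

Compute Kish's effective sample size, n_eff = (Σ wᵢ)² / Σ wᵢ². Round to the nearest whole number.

Σ wᵢ = 1586 + 1122 + 1071 + 2288 + 2461 + 2927 + 349 + 1817 + 1801 + 1927 + 355 = 17704
Σ wᵢ² = 35286360
n_eff = 17704² / 35286360 = 313431616 / 35286360 = 8.8825148

9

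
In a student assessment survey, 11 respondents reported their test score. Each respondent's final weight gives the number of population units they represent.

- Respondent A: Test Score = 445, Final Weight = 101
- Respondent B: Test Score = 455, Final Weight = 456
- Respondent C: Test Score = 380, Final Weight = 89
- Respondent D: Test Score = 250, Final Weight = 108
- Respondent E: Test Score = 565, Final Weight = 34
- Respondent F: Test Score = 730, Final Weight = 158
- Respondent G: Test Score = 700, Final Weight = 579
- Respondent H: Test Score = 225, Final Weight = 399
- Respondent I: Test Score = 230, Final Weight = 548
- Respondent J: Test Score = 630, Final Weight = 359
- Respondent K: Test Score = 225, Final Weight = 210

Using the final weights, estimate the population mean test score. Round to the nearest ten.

440

Weighted sum = 445×101 + 455×456 + 380×89 + 250×108 + 565×34 + 730×158 + 700×579 + 225×399 + 230×548 + 630×359 + 225×210
  = 1342330
Sum of weights = 101 + 456 + 89 + 108 + 34 + 158 + 579 + 399 + 548 + 359 + 210 = 3041
Weighted mean = 1342330 / 3041 = 441.41072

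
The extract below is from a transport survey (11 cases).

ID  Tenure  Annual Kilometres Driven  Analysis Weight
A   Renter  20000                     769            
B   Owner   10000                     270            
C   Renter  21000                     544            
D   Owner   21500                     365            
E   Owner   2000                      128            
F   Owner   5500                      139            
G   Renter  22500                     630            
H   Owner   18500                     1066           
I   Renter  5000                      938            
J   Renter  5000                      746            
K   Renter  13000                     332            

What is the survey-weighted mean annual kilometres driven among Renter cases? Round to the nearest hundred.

Renter rows: A, C, G, I, J, K
Weighted sum = 20000×769 + 21000×544 + 22500×630 + 5000×938 + 5000×746 + 13000×332
  = 15380000 + 11424000 + 14175000 + 4690000 + 3730000 + 4316000 = 53715000
Sum of weights = 769 + 544 + 630 + 938 + 746 + 332 = 3959
Weighted mean = 53715000 / 3959 = 13567.82

13600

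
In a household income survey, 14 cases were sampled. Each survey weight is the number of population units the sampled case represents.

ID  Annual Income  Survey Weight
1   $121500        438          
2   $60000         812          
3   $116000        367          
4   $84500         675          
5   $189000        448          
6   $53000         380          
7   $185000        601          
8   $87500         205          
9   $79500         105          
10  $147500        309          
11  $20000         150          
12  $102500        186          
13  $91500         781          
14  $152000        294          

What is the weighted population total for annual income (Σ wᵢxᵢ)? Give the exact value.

Weighted total = 627620500

627620500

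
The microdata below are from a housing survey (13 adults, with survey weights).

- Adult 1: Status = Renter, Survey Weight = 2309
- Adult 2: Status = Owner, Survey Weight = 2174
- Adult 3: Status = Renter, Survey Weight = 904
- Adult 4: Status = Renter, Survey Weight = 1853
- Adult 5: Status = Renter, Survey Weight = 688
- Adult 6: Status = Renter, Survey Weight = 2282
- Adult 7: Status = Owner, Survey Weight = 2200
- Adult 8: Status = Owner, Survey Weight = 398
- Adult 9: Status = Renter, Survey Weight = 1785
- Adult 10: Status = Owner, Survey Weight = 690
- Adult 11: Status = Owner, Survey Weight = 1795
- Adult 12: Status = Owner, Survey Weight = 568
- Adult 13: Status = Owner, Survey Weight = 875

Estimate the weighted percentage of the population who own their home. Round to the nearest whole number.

47

Sum of weights for 'Owner' = 2174 + 2200 + 398 + 690 + 1795 + 568 + 875 = 8700
Total weight = 18521
Weighted proportion = 8700 / 18521 = 0.46973706 → 46.973706%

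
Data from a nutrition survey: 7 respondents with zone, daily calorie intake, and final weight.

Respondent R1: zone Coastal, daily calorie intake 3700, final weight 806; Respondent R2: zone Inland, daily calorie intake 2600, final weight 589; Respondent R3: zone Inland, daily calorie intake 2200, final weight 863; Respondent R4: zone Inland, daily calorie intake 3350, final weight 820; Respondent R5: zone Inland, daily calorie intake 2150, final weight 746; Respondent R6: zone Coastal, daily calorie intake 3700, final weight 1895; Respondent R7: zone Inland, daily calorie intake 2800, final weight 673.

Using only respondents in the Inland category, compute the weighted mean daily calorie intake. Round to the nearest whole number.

Inland rows: R2, R3, R4, R5, R7
Weighted sum = 2600×589 + 2200×863 + 3350×820 + 2150×746 + 2800×673
  = 1531400 + 1898600 + 2747000 + 1603900 + 1884400 = 9665300
Sum of weights = 589 + 863 + 820 + 746 + 673 = 3691
Weighted mean = 9665300 / 3691 = 2618.6128

2619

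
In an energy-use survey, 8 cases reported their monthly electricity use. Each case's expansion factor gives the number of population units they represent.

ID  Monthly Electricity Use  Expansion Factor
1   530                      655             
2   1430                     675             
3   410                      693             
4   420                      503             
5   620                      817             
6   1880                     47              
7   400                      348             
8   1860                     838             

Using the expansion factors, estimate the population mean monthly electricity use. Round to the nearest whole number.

896

Weighted sum = 530×655 + 1430×675 + 410×693 + 420×503 + 620×817 + 1880×47 + 400×348 + 1860×838
  = 347150 + 965250 + 284130 + 211260 + 506540 + 88360 + 139200 + 1558680 = 4100570
Sum of weights = 655 + 675 + 693 + 503 + 817 + 47 + 348 + 838 = 4576
Weighted mean = 4100570 / 4576 = 896.10358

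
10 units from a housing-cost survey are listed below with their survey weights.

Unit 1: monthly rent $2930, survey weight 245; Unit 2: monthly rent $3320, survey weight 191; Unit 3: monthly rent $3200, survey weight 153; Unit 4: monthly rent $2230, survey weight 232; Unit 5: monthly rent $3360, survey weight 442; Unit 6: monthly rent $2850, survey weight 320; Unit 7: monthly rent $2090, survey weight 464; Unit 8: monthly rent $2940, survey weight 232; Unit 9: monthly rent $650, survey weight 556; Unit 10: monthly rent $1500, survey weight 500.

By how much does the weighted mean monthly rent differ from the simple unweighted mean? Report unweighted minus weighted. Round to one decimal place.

252.3

Unweighted sum = 25070
Unweighted mean = 25070 / 10 = 2507
Weighted sum = 2930×245 + 3320×191 + 3200×153 + 2230×232 + 3360×442 + 2850×320 + 2090×464 + 2940×232 + 650×556 + 1500×500
  = 717850 + 634120 + 489600 + 517360 + 1485120 + 912000 + 969760 + 682080 + 361400 + 750000 = 7519290
Sum of weights = 245 + 191 + 153 + 232 + 442 + 320 + 464 + 232 + 556 + 500 = 3335
Weighted mean = 7519290 / 3335 = 2254.6597
Difference (unweighted minus weighted) = 252.34033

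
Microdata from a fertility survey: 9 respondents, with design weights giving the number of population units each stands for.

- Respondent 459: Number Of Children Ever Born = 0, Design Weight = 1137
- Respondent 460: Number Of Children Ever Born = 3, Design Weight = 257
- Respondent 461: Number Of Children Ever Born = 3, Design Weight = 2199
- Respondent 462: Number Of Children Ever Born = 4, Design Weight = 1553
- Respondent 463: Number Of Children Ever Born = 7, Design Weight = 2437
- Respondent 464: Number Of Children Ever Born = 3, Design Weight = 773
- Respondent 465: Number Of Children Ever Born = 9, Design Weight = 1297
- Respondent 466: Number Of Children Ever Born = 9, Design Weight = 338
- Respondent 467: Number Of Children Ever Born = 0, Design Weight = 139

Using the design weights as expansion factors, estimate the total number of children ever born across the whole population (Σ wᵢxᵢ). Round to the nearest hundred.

47700

Weighted total = 0×1137 + 3×257 + 3×2199 + 4×1553 + 7×2437 + 3×773 + 9×1297 + 9×338 + 0×139
  = 47673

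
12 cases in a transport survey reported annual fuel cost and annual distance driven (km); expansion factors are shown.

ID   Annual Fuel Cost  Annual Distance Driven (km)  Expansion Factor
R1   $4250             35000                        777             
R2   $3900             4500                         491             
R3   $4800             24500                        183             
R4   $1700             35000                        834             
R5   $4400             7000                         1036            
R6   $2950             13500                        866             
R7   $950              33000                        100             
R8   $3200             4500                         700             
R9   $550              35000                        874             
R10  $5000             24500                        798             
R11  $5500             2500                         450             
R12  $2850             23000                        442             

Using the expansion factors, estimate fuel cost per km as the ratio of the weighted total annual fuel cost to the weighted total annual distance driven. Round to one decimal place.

Σ wᵢ·y = 4250×777 + 3900×491 + 4800×183 + 1700×834 + 4400×1036 + 2950×866 + 950×100 + 3200×700 + 550×874 + 5000×798 + 5500×450 + 2850×442
  = 3302250 + 1914900 + 878400 + 1417800 + 4558400 + 2554700 + 95000 + 2240000 + 480700 + 3990000 + 2475000 + 1259700 = 25166850
Σ wᵢ·x = 35000×777 + 4500×491 + 24500×183 + 35000×834 + 7000×1036 + 13500×866 + 33000×100 + 4500×700 + 35000×874 + 24500×798 + 2500×450 + 23000×442
  = 27195000 + 2209500 + 4483500 + 29190000 + 7252000 + 11691000 + 3300000 + 3150000 + 30590000 + 19551000 + 1125000 + 10166000 = 149903000
Ratio = 25166850 / 149903000 = 0.16788757

0.2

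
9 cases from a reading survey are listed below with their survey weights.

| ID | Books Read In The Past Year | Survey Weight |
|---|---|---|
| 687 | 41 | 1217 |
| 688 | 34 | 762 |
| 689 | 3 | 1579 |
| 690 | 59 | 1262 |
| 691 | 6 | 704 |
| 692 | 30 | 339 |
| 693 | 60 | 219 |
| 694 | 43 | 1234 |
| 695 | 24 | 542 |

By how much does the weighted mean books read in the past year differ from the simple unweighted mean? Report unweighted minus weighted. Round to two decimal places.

Unweighted sum = 41 + 34 + 3 + 59 + 6 + 30 + 60 + 43 + 24 = 300
Unweighted mean = 300 / 9 = 33.333333
Weighted sum = 41×1217 + 34×762 + 3×1579 + 59×1262 + 6×704 + 30×339 + 60×219 + 43×1234 + 24×542
  = 248604
Sum of weights = 1217 + 762 + 1579 + 1262 + 704 + 339 + 219 + 1234 + 542 = 7858
Weighted mean = 248604 / 7858 = 31.637058
Difference (unweighted minus weighted) = 1.6962756

1.70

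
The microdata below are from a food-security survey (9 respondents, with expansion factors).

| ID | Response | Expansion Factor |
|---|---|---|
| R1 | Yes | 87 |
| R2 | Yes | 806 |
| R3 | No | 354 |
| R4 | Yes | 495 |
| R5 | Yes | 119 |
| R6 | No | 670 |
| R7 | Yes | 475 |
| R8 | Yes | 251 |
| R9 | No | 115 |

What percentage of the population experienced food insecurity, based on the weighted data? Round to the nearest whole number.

Sum of weights for 'Yes' = 87 + 806 + 495 + 119 + 475 + 251 = 2233
Total weight = 87 + 806 + 354 + 495 + 119 + 670 + 475 + 251 + 115 = 3372
Weighted proportion = 2233 / 3372 = 0.66221827 → 66.221827%

66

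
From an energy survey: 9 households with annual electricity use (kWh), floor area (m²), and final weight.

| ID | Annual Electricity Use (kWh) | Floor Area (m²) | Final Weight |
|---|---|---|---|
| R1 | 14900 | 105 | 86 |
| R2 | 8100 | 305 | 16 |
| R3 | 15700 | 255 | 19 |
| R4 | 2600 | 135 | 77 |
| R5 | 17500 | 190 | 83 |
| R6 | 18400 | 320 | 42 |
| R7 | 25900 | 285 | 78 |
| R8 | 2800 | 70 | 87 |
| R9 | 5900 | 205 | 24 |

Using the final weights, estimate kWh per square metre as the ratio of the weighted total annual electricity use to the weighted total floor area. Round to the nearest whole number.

71

Σ wᵢ·y = 14900×86 + 8100×16 + 15700×19 + 2600×77 + 17500×83 + 18400×42 + 25900×78 + 2800×87 + 5900×24
  = 1281400 + 129600 + 298300 + 200200 + 1452500 + 772800 + 2020200 + 243600 + 141600 = 6540200
Σ wᵢ·x = 105×86 + 305×16 + 255×19 + 135×77 + 190×83 + 320×42 + 285×78 + 70×87 + 205×24
  = 9030 + 4880 + 4845 + 10395 + 15770 + 13440 + 22230 + 6090 + 4920 = 91600
Ratio = 6540200 / 91600 = 71.399563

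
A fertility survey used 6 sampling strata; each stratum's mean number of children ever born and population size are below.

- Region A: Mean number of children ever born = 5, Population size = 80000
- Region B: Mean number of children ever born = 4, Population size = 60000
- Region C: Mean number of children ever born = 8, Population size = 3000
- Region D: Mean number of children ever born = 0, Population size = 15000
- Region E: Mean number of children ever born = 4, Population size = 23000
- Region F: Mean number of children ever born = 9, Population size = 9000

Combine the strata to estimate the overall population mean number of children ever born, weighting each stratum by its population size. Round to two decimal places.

Σ Nₕ·x̄ₕ = 5×80000 + 4×60000 + 8×3000 + 0×15000 + 4×23000 + 9×9000
  = 400000 + 240000 + 24000 + 0 + 92000 + 81000 = 837000
Σ Nₕ = 80000 + 60000 + 3000 + 15000 + 23000 + 9000 = 190000
Overall mean = 837000 / 190000 = 4.4052632

4.41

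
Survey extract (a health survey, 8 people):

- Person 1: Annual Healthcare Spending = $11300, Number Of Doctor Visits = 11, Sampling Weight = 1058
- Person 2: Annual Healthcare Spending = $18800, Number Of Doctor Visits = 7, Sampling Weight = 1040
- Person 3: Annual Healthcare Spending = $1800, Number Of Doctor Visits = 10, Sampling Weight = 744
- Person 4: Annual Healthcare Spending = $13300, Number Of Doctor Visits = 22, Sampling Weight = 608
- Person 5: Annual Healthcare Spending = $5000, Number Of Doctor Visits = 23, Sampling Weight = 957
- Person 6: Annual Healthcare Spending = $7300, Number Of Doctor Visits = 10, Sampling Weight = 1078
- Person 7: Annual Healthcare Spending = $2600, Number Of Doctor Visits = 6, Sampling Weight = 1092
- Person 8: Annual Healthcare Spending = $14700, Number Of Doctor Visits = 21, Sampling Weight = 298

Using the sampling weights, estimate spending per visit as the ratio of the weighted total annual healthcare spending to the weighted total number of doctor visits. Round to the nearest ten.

710

Σ wᵢ·y = 11300×1058 + 18800×1040 + 1800×744 + 13300×608 + 5000×957 + 7300×1078 + 2600×1092 + 14700×298
  = 11955400 + 19552000 + 1339200 + 8086400 + 4785000 + 7869400 + 2839200 + 4380600 = 60807200
Σ wᵢ·x = 85335
Ratio = 60807200 / 85335 = 712.57046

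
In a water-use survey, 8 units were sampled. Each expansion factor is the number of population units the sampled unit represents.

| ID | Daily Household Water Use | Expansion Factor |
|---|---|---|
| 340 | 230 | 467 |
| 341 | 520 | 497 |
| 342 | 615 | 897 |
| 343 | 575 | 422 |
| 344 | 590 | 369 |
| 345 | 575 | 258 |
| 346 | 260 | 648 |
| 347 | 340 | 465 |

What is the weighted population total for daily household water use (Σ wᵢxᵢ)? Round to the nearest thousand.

1853000

Weighted total = 230×467 + 520×497 + 615×897 + 575×422 + 590×369 + 575×258 + 260×648 + 340×465
  = 107410 + 258440 + 551655 + 242650 + 217710 + 148350 + 168480 + 158100 = 1852795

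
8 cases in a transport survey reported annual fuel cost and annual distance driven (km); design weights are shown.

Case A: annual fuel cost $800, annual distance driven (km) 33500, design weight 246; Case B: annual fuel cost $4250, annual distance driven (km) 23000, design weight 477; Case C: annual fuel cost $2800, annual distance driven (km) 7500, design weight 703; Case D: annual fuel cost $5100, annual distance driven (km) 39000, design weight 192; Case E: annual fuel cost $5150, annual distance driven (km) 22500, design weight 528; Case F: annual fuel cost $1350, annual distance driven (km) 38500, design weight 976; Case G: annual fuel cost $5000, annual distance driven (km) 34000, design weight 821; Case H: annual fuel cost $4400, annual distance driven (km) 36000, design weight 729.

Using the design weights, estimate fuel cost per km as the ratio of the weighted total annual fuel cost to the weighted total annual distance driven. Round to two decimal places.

0.12

Σ wᵢ·y = 800×246 + 4250×477 + 2800×703 + 5100×192 + 5150×528 + 1350×976 + 5000×821 + 4400×729
  = 196800 + 2027250 + 1968400 + 979200 + 2719200 + 1317600 + 4105000 + 3207600 = 16521050
Σ wᵢ·x = 33500×246 + 23000×477 + 7500×703 + 39000×192 + 22500×528 + 38500×976 + 34000×821 + 36000×729
  = 135586500
Ratio = 16521050 / 135586500 = 0.12184878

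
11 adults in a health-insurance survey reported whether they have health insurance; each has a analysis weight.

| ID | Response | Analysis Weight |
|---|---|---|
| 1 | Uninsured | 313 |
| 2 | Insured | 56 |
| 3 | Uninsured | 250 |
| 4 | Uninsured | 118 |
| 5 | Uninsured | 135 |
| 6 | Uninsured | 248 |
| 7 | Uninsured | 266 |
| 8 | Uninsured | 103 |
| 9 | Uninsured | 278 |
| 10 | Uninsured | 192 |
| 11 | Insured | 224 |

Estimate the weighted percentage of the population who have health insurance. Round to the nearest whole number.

Sum of weights for 'Insured' = 56 + 224 = 280
Total weight = 313 + 56 + 250 + 118 + 135 + 248 + 266 + 103 + 278 + 192 + 224 = 2183
Weighted proportion = 280 / 2183 = 0.12826386 → 12.826386%

13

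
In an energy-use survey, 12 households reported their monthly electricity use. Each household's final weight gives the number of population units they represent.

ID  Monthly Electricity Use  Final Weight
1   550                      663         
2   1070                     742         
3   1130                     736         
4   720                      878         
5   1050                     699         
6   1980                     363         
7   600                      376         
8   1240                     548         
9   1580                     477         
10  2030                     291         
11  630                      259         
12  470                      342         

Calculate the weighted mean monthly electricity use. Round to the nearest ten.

Weighted sum = 550×663 + 1070×742 + 1130×736 + 720×878 + 1050×699 + 1980×363 + 600×376 + 1240×548 + 1580×477 + 2030×291 + 630×259 + 470×342
  = 364650 + 793940 + 831680 + 632160 + 733950 + 718740 + 225600 + 679520 + 753660 + 590730 + 163170 + 160740 = 6648540
Sum of weights = 6374
Weighted mean = 6648540 / 6374 = 1043.0719

1040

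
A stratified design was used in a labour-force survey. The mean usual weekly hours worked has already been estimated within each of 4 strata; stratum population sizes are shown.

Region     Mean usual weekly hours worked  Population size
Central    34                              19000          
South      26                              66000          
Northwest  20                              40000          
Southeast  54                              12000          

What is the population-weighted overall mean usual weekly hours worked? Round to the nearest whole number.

Σ Nₕ·x̄ₕ = 34×19000 + 26×66000 + 20×40000 + 54×12000
  = 646000 + 1716000 + 800000 + 648000 = 3810000
Σ Nₕ = 19000 + 66000 + 40000 + 12000 = 137000
Overall mean = 3810000 / 137000 = 27.810219

28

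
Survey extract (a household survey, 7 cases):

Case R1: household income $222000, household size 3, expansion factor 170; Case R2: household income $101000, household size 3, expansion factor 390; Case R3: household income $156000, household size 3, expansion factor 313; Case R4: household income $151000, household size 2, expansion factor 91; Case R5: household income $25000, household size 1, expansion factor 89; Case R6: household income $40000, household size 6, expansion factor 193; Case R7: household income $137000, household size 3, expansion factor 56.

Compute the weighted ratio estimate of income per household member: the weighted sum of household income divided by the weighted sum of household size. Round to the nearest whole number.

Σ wᵢ·y = 222000×170 + 101000×390 + 156000×313 + 151000×91 + 25000×89 + 40000×193 + 137000×56
  = 37740000 + 39390000 + 48828000 + 13741000 + 2225000 + 7720000 + 7672000 = 157316000
Σ wᵢ·x = 3×170 + 3×390 + 3×313 + 2×91 + 1×89 + 6×193 + 3×56
  = 510 + 1170 + 939 + 182 + 89 + 1158 + 168 = 4216
Ratio = 157316000 / 4216 = 37314.042

37314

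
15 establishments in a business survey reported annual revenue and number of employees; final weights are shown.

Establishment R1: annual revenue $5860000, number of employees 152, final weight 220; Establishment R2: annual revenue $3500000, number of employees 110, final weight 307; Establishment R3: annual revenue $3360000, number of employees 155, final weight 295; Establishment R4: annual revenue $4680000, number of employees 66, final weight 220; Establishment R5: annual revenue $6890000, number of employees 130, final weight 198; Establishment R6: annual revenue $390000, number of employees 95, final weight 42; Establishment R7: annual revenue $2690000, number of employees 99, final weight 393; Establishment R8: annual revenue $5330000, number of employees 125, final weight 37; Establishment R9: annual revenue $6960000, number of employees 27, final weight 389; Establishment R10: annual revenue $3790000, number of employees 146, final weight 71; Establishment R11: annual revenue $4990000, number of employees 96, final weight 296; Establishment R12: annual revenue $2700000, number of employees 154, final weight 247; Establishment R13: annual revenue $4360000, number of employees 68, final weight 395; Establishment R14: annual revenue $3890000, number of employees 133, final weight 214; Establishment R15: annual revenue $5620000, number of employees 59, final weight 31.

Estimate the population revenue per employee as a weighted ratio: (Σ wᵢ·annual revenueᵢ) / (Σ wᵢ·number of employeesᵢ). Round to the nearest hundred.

Σ wᵢ·y = 14868830000
Σ wᵢ·x = 345191
Ratio = 14868830000 / 345191 = 43074.211

43100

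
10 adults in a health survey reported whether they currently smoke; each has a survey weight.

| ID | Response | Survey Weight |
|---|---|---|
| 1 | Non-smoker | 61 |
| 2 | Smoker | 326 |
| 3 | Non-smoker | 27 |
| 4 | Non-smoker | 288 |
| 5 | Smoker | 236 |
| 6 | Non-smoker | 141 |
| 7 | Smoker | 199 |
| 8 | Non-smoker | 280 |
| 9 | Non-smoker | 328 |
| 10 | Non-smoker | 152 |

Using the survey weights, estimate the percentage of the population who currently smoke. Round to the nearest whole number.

Sum of weights for 'Smoker' = 326 + 236 + 199 = 761
Total weight = 2038
Weighted proportion = 761 / 2038 = 0.3734053 → 37.34053%

37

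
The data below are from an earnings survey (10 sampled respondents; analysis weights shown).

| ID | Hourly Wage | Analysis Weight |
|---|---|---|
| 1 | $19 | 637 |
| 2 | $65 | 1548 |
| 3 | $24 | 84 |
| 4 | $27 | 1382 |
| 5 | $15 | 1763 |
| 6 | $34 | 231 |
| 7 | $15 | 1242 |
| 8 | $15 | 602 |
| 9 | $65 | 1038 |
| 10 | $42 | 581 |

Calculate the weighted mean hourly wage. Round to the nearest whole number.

34

Weighted sum = 19×637 + 65×1548 + 24×84 + 27×1382 + 15×1763 + 34×231 + 15×1242 + 15×602 + 65×1038 + 42×581
  = 305884
Sum of weights = 637 + 1548 + 84 + 1382 + 1763 + 231 + 1242 + 602 + 1038 + 581 = 9108
Weighted mean = 305884 / 9108 = 33.584102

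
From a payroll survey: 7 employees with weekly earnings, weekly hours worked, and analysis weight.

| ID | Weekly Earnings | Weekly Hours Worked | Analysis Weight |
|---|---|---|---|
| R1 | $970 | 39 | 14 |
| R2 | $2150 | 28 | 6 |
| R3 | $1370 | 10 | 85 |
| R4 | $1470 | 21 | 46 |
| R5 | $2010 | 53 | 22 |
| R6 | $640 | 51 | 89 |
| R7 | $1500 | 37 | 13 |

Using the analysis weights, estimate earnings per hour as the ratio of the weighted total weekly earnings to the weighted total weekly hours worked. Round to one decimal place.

Σ wᵢ·y = 970×14 + 2150×6 + 1370×85 + 1470×46 + 2010×22 + 640×89 + 1500×13
  = 13580 + 12900 + 116450 + 67620 + 44220 + 56960 + 19500 = 331230
Σ wᵢ·x = 39×14 + 28×6 + 10×85 + 21×46 + 53×22 + 51×89 + 37×13
  = 546 + 168 + 850 + 966 + 1166 + 4539 + 481 = 8716
Ratio = 331230 / 8716 = 38.002524

38.0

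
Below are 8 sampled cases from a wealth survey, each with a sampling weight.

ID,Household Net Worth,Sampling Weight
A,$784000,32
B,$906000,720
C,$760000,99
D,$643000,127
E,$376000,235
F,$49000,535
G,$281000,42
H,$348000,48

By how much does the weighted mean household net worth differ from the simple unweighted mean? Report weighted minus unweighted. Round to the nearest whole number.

Unweighted sum = 784000 + 906000 + 760000 + 643000 + 376000 + 49000 + 281000 + 348000 = 4147000
Unweighted mean = 4147000 / 8 = 518375
Weighted sum = 784000×32 + 906000×720 + 760000×99 + 643000×127 + 376000×235 + 49000×535 + 281000×42 + 348000×48
  = 25088000 + 652320000 + 75240000 + 81661000 + 88360000 + 26215000 + 11802000 + 16704000 = 977390000
Sum of weights = 32 + 720 + 99 + 127 + 235 + 535 + 42 + 48 = 1838
Weighted mean = 977390000 / 1838 = 531768.23
Difference (weighted minus unweighted) = 13393.226

13393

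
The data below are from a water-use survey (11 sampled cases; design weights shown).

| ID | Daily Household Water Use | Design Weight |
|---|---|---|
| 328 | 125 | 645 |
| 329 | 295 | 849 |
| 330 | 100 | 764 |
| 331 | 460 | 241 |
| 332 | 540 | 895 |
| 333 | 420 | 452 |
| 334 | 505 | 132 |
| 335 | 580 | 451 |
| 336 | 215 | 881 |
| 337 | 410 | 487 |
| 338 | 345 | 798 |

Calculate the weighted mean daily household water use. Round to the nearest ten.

Weighted sum = 125×645 + 295×849 + 100×764 + 460×241 + 540×895 + 420×452 + 505×132 + 580×451 + 215×881 + 410×487 + 345×798
  = 80625 + 250455 + 76400 + 110860 + 483300 + 189840 + 66660 + 261580 + 189415 + 199670 + 275310 = 2184115
Sum of weights = 645 + 849 + 764 + 241 + 895 + 452 + 132 + 451 + 881 + 487 + 798 = 6595
Weighted mean = 2184115 / 6595 = 331.17741

330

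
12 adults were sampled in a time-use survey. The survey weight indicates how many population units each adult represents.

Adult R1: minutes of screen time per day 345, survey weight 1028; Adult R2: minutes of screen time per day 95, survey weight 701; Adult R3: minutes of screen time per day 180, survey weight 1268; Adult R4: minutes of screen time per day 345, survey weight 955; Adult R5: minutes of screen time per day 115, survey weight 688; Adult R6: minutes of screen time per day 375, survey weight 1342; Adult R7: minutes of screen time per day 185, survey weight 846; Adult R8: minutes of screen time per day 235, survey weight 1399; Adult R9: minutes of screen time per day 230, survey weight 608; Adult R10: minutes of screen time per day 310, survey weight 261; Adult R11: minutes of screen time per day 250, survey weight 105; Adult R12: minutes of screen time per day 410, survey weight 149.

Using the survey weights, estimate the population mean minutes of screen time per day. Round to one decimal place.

251.8

Weighted sum = 345×1028 + 95×701 + 180×1268 + 345×955 + 115×688 + 375×1342 + 185×846 + 235×1399 + 230×608 + 310×261 + 250×105 + 410×149
  = 354660 + 66595 + 228240 + 329475 + 79120 + 503250 + 156510 + 328765 + 139840 + 80910 + 26250 + 61090 = 2354705
Sum of weights = 1028 + 701 + 1268 + 955 + 688 + 1342 + 846 + 1399 + 608 + 261 + 105 + 149 = 9350
Weighted mean = 2354705 / 9350 = 251.84011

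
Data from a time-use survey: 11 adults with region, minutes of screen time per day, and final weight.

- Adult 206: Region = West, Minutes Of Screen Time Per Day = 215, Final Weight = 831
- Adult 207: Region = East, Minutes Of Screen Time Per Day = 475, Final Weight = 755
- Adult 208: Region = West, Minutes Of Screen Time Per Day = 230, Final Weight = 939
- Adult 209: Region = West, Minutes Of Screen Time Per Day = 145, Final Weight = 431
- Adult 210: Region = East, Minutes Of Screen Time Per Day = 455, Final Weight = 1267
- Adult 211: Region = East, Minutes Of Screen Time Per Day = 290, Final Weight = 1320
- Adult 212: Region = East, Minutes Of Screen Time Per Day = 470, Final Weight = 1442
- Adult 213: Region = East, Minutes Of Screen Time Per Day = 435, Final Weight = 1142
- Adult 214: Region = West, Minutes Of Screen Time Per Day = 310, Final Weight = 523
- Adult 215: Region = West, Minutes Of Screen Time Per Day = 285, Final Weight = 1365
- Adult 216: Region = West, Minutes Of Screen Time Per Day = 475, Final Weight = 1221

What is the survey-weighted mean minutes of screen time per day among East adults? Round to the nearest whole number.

421

East rows: 207, 210, 211, 212, 213
Weighted sum = 475×755 + 455×1267 + 290×1320 + 470×1442 + 435×1142
  = 2492420
Sum of weights = 755 + 1267 + 1320 + 1442 + 1142 = 5926
Weighted mean = 2492420 / 5926 = 420.59062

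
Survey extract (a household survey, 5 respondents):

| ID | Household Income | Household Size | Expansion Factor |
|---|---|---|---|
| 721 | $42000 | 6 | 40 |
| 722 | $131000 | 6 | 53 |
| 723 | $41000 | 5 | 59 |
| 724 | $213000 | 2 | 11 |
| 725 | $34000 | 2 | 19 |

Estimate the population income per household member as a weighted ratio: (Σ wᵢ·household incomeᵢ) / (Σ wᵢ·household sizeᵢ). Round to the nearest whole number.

Σ wᵢ·y = 42000×40 + 131000×53 + 41000×59 + 213000×11 + 34000×19
  = 1680000 + 6943000 + 2419000 + 2343000 + 646000 = 14031000
Σ wᵢ·x = 6×40 + 6×53 + 5×59 + 2×11 + 2×19
  = 240 + 318 + 295 + 22 + 38 = 913
Ratio = 14031000 / 913 = 15368.018

15368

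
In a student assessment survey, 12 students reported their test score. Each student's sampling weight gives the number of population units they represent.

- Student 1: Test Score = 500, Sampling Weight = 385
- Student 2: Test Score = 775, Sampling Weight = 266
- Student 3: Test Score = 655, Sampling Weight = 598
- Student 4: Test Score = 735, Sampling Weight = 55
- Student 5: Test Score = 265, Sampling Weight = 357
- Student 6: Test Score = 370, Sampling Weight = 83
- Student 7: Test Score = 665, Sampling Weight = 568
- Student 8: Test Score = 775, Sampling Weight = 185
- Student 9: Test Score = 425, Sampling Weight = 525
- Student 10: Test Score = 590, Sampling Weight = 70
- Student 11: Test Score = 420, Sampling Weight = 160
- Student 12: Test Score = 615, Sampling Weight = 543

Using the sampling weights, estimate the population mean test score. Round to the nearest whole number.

Weighted sum = 500×385 + 775×266 + 655×598 + 735×55 + 265×357 + 370×83 + 665×568 + 775×185 + 425×525 + 590×70 + 420×160 + 615×543
  = 192500 + 206150 + 391690 + 40425 + 94605 + 30710 + 377720 + 143375 + 223125 + 41300 + 67200 + 333945 = 2142745
Sum of weights = 385 + 266 + 598 + 55 + 357 + 83 + 568 + 185 + 525 + 70 + 160 + 543 = 3795
Weighted mean = 2142745 / 3795 = 564.62319

565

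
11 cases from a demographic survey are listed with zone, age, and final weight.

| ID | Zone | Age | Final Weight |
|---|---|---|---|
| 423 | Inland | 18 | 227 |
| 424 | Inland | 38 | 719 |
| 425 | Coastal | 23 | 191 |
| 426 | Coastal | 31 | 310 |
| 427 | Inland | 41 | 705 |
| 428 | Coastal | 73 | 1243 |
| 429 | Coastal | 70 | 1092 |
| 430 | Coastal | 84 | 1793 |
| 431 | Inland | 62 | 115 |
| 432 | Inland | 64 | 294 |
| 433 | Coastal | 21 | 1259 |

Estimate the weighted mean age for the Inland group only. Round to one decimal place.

Inland rows: 423, 424, 427, 431, 432
Weighted sum = 18×227 + 38×719 + 41×705 + 62×115 + 64×294
  = 86259
Sum of weights = 227 + 719 + 705 + 115 + 294 = 2060
Weighted mean = 86259 / 2060 = 41.873301

41.9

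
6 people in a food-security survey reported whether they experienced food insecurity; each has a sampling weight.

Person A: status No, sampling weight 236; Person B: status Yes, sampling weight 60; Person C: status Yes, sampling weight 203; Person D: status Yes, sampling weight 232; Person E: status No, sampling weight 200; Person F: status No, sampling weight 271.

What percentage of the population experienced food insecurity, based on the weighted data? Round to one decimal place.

41.2

Sum of weights for 'Yes' = 60 + 203 + 232 = 495
Total weight = 236 + 60 + 203 + 232 + 200 + 271 = 1202
Weighted proportion = 495 / 1202 = 0.41181364 → 41.181364%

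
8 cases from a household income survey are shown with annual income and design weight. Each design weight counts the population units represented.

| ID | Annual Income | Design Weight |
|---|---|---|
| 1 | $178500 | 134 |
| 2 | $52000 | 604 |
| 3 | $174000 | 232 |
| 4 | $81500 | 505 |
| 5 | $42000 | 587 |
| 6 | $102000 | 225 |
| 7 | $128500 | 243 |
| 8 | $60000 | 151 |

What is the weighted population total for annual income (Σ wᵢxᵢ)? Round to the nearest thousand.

Weighted total = 178500×134 + 52000×604 + 174000×232 + 81500×505 + 42000×587 + 102000×225 + 128500×243 + 60000×151
  = 23919000 + 31408000 + 40368000 + 41157500 + 24654000 + 22950000 + 31225500 + 9060000 = 224742000

224742000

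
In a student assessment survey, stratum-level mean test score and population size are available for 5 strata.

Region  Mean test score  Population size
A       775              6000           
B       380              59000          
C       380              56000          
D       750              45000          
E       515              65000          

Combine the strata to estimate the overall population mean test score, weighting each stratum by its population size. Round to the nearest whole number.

500

Σ Nₕ·x̄ₕ = 775×6000 + 380×59000 + 380×56000 + 750×45000 + 515×65000
  = 115575000
Σ Nₕ = 6000 + 59000 + 56000 + 45000 + 65000 = 231000
Overall mean = 115575000 / 231000 = 500.32468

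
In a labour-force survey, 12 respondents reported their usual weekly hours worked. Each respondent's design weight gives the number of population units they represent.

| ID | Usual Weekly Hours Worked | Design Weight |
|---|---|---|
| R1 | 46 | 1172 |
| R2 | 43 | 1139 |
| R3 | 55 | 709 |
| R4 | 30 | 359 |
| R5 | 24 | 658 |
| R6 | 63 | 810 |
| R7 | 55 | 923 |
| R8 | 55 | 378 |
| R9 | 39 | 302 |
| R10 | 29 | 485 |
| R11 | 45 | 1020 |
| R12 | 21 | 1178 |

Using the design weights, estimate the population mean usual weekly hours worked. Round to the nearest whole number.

42

Weighted sum = 46×1172 + 43×1139 + 55×709 + 30×359 + 24×658 + 63×810 + 55×923 + 55×378 + 39×302 + 29×485 + 45×1020 + 21×1178
  = 53912 + 48977 + 38995 + 10770 + 15792 + 51030 + 50765 + 20790 + 11778 + 14065 + 45900 + 24738 = 387512
Sum of weights = 9133
Weighted mean = 387512 / 9133 = 42.42987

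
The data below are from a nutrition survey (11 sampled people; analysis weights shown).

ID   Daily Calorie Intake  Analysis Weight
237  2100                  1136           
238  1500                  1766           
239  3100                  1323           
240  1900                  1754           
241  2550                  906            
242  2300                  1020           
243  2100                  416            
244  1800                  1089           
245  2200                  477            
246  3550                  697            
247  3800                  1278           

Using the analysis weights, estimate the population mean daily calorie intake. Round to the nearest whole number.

Weighted sum = 2100×1136 + 1500×1766 + 3100×1323 + 1900×1754 + 2550×906 + 2300×1020 + 2100×416 + 1800×1089 + 2200×477 + 3550×697 + 3800×1278
  = 2385600 + 2649000 + 4101300 + 3332600 + 2310300 + 2346000 + 873600 + 1960200 + 1049400 + 2474350 + 4856400 = 28338750
Sum of weights = 11862
Weighted mean = 28338750 / 11862 = 2389.0364

2389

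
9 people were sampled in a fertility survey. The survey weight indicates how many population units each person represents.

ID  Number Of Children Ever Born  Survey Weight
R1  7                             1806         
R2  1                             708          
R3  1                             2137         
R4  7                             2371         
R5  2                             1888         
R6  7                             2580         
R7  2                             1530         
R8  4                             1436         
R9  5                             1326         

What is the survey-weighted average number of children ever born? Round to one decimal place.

Weighted sum = 7×1806 + 1×708 + 1×2137 + 7×2371 + 2×1888 + 7×2580 + 2×1530 + 4×1436 + 5×1326
  = 12642 + 708 + 2137 + 16597 + 3776 + 18060 + 3060 + 5744 + 6630 = 69354
Sum of weights = 1806 + 708 + 2137 + 2371 + 1888 + 2580 + 1530 + 1436 + 1326 = 15782
Weighted mean = 69354 / 15782 = 4.3945001

4.4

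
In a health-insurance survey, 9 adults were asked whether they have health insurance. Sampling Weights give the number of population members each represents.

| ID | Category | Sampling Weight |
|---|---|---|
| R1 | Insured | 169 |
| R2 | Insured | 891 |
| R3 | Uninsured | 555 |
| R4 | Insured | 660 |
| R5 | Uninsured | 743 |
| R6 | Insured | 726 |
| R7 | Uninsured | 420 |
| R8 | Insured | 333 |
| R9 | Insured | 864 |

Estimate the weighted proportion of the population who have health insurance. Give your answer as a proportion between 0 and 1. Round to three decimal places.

0.680

Sum of weights for 'Insured' = 169 + 891 + 660 + 726 + 333 + 864 = 3643
Total weight = 169 + 891 + 555 + 660 + 743 + 726 + 420 + 333 + 864 = 5361
Weighted proportion = 3643 / 5361 = 0.6795374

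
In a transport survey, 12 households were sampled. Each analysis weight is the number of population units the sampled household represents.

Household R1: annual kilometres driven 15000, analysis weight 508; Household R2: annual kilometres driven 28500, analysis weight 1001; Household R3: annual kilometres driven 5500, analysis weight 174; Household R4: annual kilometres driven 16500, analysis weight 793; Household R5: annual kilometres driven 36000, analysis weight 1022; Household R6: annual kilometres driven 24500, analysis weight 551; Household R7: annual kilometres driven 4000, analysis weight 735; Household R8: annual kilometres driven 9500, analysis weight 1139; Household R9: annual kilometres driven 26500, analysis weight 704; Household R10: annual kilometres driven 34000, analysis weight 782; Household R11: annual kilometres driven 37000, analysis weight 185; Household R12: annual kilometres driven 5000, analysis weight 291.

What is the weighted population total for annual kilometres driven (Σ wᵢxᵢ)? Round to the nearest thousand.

Weighted total = 15000×508 + 28500×1001 + 5500×174 + 16500×793 + 36000×1022 + 24500×551 + 4000×735 + 9500×1139 + 26500×704 + 34000×782 + 37000×185 + 5000×291
  = 7620000 + 28528500 + 957000 + 13084500 + 36792000 + 13499500 + 2940000 + 10820500 + 18656000 + 26588000 + 6845000 + 1455000 = 167786000

167786000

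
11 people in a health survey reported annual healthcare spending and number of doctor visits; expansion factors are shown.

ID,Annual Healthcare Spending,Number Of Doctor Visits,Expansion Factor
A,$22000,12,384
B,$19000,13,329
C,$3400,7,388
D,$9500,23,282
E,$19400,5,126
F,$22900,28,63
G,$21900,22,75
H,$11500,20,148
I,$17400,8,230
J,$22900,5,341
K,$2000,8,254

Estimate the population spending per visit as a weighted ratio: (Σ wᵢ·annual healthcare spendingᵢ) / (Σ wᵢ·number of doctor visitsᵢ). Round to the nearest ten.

Σ wᵢ·y = 22000×384 + 19000×329 + 3400×388 + 9500×282 + 19400×126 + 22900×63 + 21900×75 + 11500×148 + 17400×230 + 22900×341 + 2000×254
  = 38247700
Σ wᵢ·x = 12×384 + 13×329 + 7×388 + 23×282 + 5×126 + 28×63 + 22×75 + 20×148 + 8×230 + 5×341 + 8×254
  = 4608 + 4277 + 2716 + 6486 + 630 + 1764 + 1650 + 2960 + 1840 + 1705 + 2032 = 30668
Ratio = 38247700 / 30668 = 1247.1534

1250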